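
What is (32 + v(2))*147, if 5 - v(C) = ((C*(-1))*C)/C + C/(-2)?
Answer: 5880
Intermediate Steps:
v(C) = 5 + 3*C/2 (v(C) = 5 - (((C*(-1))*C)/C + C/(-2)) = 5 - (((-C)*C)/C + C*(-1/2)) = 5 - ((-C**2)/C - C/2) = 5 - (-C - C/2) = 5 - (-3)*C/2 = 5 + 3*C/2)
(32 + v(2))*147 = (32 + (5 + (3/2)*2))*147 = (32 + (5 + 3))*147 = (32 + 8)*147 = 40*147 = 5880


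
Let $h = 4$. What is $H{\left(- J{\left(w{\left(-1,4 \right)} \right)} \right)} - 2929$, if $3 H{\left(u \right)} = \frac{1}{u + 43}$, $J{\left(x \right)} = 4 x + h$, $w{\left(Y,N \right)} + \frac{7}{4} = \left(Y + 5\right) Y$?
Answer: $- \frac{544793}{186} \approx -2929.0$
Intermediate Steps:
$w{\left(Y,N \right)} = - \frac{7}{4} + Y \left(5 + Y\right)$ ($w{\left(Y,N \right)} = - \frac{7}{4} + \left(Y + 5\right) Y = - \frac{7}{4} + \left(5 + Y\right) Y = - \frac{7}{4} + Y \left(5 + Y\right)$)
$J{\left(x \right)} = 4 + 4 x$ ($J{\left(x \right)} = 4 x + 4 = 4 + 4 x$)
$H{\left(u \right)} = \frac{1}{3 \left(43 + u\right)}$ ($H{\left(u \right)} = \frac{1}{3 \left(u + 43\right)} = \frac{1}{3 \left(43 + u\right)}$)
$H{\left(- J{\left(w{\left(-1,4 \right)} \right)} \right)} - 2929 = \frac{1}{3 \left(43 - \left(4 + 4 \left(- \frac{7}{4} + \left(-1\right)^{2} + 5 \left(-1\right)\right)\right)\right)} - 2929 = \frac{1}{3 \left(43 - \left(4 + 4 \left(- \frac{7}{4} + 1 - 5\right)\right)\right)} - 2929 = \frac{1}{3 \left(43 - \left(4 + 4 \left(- \frac{23}{4}\right)\right)\right)} - 2929 = \frac{1}{3 \left(43 - \left(4 - 23\right)\right)} - 2929 = \frac{1}{3 \left(43 - -19\right)} - 2929 = \frac{1}{3 \left(43 + 19\right)} - 2929 = \frac{1}{3 \cdot 62} - 2929 = \frac{1}{3} \cdot \frac{1}{62} - 2929 = \frac{1}{186} - 2929 = - \frac{544793}{186}$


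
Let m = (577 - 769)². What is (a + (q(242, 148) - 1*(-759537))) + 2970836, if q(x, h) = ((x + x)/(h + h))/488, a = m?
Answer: 136042462665/36112 ≈ 3.7672e+6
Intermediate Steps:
m = 36864 (m = (-192)² = 36864)
a = 36864
q(x, h) = x/(488*h) (q(x, h) = ((2*x)/((2*h)))*(1/488) = ((2*x)*(1/(2*h)))*(1/488) = (x/h)*(1/488) = x/(488*h))
(a + (q(242, 148) - 1*(-759537))) + 2970836 = (36864 + ((1/488)*242/148 - 1*(-759537))) + 2970836 = (36864 + ((1/488)*242*(1/148) + 759537)) + 2970836 = (36864 + (121/36112 + 759537)) + 2970836 = (36864 + 27428400265/36112) + 2970836 = 28759633033/36112 + 2970836 = 136042462665/36112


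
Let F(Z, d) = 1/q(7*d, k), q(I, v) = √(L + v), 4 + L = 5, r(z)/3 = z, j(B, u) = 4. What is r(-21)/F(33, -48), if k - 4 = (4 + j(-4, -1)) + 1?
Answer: -63*√14 ≈ -235.72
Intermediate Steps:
r(z) = 3*z
L = 1 (L = -4 + 5 = 1)
k = 13 (k = 4 + ((4 + 4) + 1) = 4 + (8 + 1) = 4 + 9 = 13)
q(I, v) = √(1 + v)
F(Z, d) = √14/14 (F(Z, d) = 1/(√(1 + 13)) = 1/(√14) = √14/14)
r(-21)/F(33, -48) = (3*(-21))/((√14/14)) = -63*√14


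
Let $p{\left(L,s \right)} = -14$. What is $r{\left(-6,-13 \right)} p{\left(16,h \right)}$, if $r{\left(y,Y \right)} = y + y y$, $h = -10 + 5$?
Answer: $-420$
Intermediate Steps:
$h = -5$
$r{\left(y,Y \right)} = y + y^{2}$
$r{\left(-6,-13 \right)} p{\left(16,h \right)} = - 6 \left(1 - 6\right) \left(-14\right) = \left(-6\right) \left(-5\right) \left(-14\right) = 30 \left(-14\right) = -420$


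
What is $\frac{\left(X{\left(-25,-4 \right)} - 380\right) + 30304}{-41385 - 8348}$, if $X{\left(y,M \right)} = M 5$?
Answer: $- \frac{29904}{49733} \approx -0.60129$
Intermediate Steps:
$X{\left(y,M \right)} = 5 M$
$\frac{\left(X{\left(-25,-4 \right)} - 380\right) + 30304}{-41385 - 8348} = \frac{\left(5 \left(-4\right) - 380\right) + 30304}{-41385 - 8348} = \frac{\left(-20 - 380\right) + 30304}{-49733} = \left(-400 + 30304\right) \left(- \frac{1}{49733}\right) = 29904 \left(- \frac{1}{49733}\right) = - \frac{29904}{49733}$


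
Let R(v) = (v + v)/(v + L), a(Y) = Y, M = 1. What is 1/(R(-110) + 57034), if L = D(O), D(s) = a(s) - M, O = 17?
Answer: 47/2680708 ≈ 1.7533e-5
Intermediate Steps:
D(s) = -1 + s (D(s) = s - 1*1 = s - 1 = -1 + s)
L = 16 (L = -1 + 17 = 16)
R(v) = 2*v/(16 + v) (R(v) = (v + v)/(v + 16) = (2*v)/(16 + v) = 2*v/(16 + v))
1/(R(-110) + 57034) = 1/(2*(-110)/(16 - 110) + 57034) = 1/(2*(-110)/(-94) + 57034) = 1/(2*(-110)*(-1/94) + 57034) = 1/(110/47 + 57034) = 1/(2680708/47) = 47/2680708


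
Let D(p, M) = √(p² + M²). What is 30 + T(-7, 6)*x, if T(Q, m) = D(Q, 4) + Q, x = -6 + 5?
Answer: 37 - √65 ≈ 28.938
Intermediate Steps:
x = -1
D(p, M) = √(M² + p²)
T(Q, m) = Q + √(16 + Q²) (T(Q, m) = √(4² + Q²) + Q = √(16 + Q²) + Q = Q + √(16 + Q²))
30 + T(-7, 6)*x = 30 + (-7 + √(16 + (-7)²))*(-1) = 30 + (-7 + √(16 + 49))*(-1) = 30 + (-7 + √65)*(-1) = 30 + (7 - √65) = 37 - √65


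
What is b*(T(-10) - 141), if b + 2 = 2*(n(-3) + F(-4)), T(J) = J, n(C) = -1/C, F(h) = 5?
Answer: -3926/3 ≈ -1308.7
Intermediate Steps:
b = 26/3 (b = -2 + 2*(-1/(-3) + 5) = -2 + 2*(-1*(-⅓) + 5) = -2 + 2*(⅓ + 5) = -2 + 2*(16/3) = -2 + 32/3 = 26/3 ≈ 8.6667)
b*(T(-10) - 141) = 26*(-10 - 141)/3 = (26/3)*(-151) = -3926/3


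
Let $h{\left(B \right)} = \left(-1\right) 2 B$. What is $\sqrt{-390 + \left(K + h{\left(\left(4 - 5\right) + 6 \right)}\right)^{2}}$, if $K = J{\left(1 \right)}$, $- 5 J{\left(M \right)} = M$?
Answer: $\frac{i \sqrt{7149}}{5} \approx 16.91 i$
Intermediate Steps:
$J{\left(M \right)} = - \frac{M}{5}$
$K = - \frac{1}{5}$ ($K = \left(- \frac{1}{5}\right) 1 = - \frac{1}{5} \approx -0.2$)
$h{\left(B \right)} = - 2 B$
$\sqrt{-390 + \left(K + h{\left(\left(4 - 5\right) + 6 \right)}\right)^{2}} = \sqrt{-390 + \left(- \frac{1}{5} - 2 \left(\left(4 - 5\right) + 6\right)\right)^{2}} = \sqrt{-390 + \left(- \frac{1}{5} - 2 \left(-1 + 6\right)\right)^{2}} = \sqrt{-390 + \left(- \frac{1}{5} - 10\right)^{2}} = \sqrt{-390 + \left(- \frac{51}{5}\right)^{2}} = \sqrt{-390 + \frac{2601}{25}} = \sqrt{- \frac{7149}{25}} = \frac{i \sqrt{7149}}{5}$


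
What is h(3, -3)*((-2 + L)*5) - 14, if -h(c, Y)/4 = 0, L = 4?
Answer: -14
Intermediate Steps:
h(c, Y) = 0 (h(c, Y) = -4*0 = 0)
h(3, -3)*((-2 + L)*5) - 14 = 0*((-2 + 4)*5) - 14 = 0*(2*5) - 14 = 0*10 - 14 = 0 - 14 = -14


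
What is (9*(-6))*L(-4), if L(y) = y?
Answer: 216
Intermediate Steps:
(9*(-6))*L(-4) = (9*(-6))*(-4) = -54*(-4) = 216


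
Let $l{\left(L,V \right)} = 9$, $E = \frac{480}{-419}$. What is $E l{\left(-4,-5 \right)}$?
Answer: $- \frac{4320}{419} \approx -10.31$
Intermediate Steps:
$E = - \frac{480}{419}$ ($E = 480 \left(- \frac{1}{419}\right) = - \frac{480}{419} \approx -1.1456$)
$E l{\left(-4,-5 \right)} = \left(- \frac{480}{419}\right) 9 = - \frac{4320}{419}$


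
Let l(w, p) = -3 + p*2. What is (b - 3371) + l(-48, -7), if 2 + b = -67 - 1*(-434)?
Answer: -3023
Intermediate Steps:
l(w, p) = -3 + 2*p
b = 365 (b = -2 + (-67 - 1*(-434)) = -2 + (-67 + 434) = -2 + 367 = 365)
(b - 3371) + l(-48, -7) = (365 - 3371) + (-3 + 2*(-7)) = -3006 + (-3 - 14) = -3006 - 17 = -3023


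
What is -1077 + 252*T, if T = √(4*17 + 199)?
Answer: -1077 + 252*√267 ≈ 3040.7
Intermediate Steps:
T = √267 (T = √(68 + 199) = √267 ≈ 16.340)
-1077 + 252*T = -1077 + 252*√267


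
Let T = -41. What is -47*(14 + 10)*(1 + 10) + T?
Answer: -12449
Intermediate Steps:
-47*(14 + 10)*(1 + 10) + T = -47*(14 + 10)*(1 + 10) - 41 = -1128*11 - 41 = -47*264 - 41 = -12408 - 41 = -12449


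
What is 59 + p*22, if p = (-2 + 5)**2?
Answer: 257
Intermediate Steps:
p = 9 (p = 3**2 = 9)
59 + p*22 = 59 + 9*22 = 59 + 198 = 257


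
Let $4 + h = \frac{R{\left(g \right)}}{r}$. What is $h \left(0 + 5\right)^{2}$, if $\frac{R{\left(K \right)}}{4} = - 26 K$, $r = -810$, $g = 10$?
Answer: $- \frac{5500}{81} \approx -67.901$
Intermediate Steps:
$R{\left(K \right)} = - 104 K$ ($R{\left(K \right)} = 4 \left(- 26 K\right) = - 104 K$)
$h = - \frac{220}{81}$ ($h = -4 + \frac{\left(-104\right) 10}{-810} = -4 - - \frac{104}{81} = -4 + \frac{104}{81} = - \frac{220}{81} \approx -2.716$)
$h \left(0 + 5\right)^{2} = - \frac{220 \left(0 + 5\right)^{2}}{81} = - \frac{220 \cdot 5^{2}}{81} = \left(- \frac{220}{81}\right) 25 = - \frac{5500}{81}$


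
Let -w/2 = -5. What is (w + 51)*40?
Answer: 2440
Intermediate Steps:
w = 10 (w = -2*(-5) = 10)
(w + 51)*40 = (10 + 51)*40 = 61*40 = 2440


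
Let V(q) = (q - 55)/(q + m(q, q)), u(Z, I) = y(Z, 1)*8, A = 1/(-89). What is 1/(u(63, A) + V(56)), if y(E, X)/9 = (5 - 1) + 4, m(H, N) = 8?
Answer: 64/36865 ≈ 0.0017361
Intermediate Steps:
A = -1/89 ≈ -0.011236
y(E, X) = 72 (y(E, X) = 9*((5 - 1) + 4) = 9*(4 + 4) = 9*8 = 72)
u(Z, I) = 576 (u(Z, I) = 72*8 = 576)
V(q) = (-55 + q)/(8 + q) (V(q) = (q - 55)/(q + 8) = (-55 + q)/(8 + q))
1/(u(63, A) + V(56)) = 1/(576 + (-55 + 56)/(8 + 56)) = 1/(576 + 1/64) = 1/(36865/64) = 64/36865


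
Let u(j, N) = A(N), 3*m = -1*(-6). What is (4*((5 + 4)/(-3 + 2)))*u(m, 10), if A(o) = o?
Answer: -360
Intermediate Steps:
m = 2 (m = (-1*(-6))/3 = (⅓)*6 = 2)
u(j, N) = N
(4*((5 + 4)/(-3 + 2)))*u(m, 10) = (4*((5 + 4)/(-3 + 2)))*10 = (4*(9/(-1)))*10 = (4*(9*(-1)))*10 = (4*(-9))*10 = -36*10 = -360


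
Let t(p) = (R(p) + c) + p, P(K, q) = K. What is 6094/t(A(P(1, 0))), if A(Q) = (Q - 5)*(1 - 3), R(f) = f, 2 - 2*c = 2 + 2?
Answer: 6094/15 ≈ 406.27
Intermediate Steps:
c = -1 (c = 1 - (2 + 2)/2 = 1 - ½*4 = 1 - 2 = -1)
A(Q) = 10 - 2*Q (A(Q) = (-5 + Q)*(-2) = 10 - 2*Q)
t(p) = -1 + 2*p (t(p) = (p - 1) + p = (-1 + p) + p = -1 + 2*p)
6094/t(A(P(1, 0))) = 6094/(-1 + 2*(10 - 2*1)) = 6094/(-1 + 2*(10 - 2)) = 6094/(-1 + 2*8) = 6094/(-1 + 16) = 6094/15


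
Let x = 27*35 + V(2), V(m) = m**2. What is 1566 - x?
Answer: 617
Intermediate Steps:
x = 949 (x = 27*35 + 2**2 = 945 + 4 = 949)
1566 - x = 1566 - 1*949 = 1566 - 949 = 617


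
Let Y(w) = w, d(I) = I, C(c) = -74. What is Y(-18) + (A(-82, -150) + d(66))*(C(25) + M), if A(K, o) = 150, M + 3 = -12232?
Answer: -2658762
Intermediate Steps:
M = -12235 (M = -3 - 12232 = -12235)
Y(-18) + (A(-82, -150) + d(66))*(C(25) + M) = -18 + (150 + 66)*(-74 - 12235) = -18 + 216*(-12309) = -18 - 2658744 = -2658762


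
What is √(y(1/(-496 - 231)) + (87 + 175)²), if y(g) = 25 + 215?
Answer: 2*√17221 ≈ 262.46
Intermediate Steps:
y(g) = 240
√(y(1/(-496 - 231)) + (87 + 175)²) = √(240 + (87 + 175)²) = √(240 + 262²) = √(240 + 68644) = √68884 = 2*√17221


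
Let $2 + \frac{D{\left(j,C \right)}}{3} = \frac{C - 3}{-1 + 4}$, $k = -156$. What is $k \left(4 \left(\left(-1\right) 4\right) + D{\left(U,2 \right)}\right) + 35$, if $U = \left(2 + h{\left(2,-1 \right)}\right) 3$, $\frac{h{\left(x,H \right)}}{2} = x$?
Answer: $3623$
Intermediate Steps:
$h{\left(x,H \right)} = 2 x$
$U = 18$ ($U = \left(2 + 2 \cdot 2\right) 3 = \left(2 + 4\right) 3 = 6 \cdot 3 = 18$)
$D{\left(j,C \right)} = -9 + C$ ($D{\left(j,C \right)} = -6 + 3 \frac{C - 3}{-1 + 4} = -6 + 3 \frac{-3 + C}{3} = -6 + 3 \left(-3 + C\right) \frac{1}{3} = -6 + 3 \left(-1 + \frac{C}{3}\right) = -6 + \left(-3 + C\right) = -9 + C$)
$k \left(4 \left(\left(-1\right) 4\right) + D{\left(U,2 \right)}\right) + 35 = - 156 \left(4 \left(\left(-1\right) 4\right) + \left(-9 + 2\right)\right) + 35 = - 156 \left(4 \left(-4\right) - 7\right) + 35 = - 156 \left(-16 - 7\right) + 35 = \left(-156\right) \left(-23\right) + 35 = 3588 + 35 = 3623$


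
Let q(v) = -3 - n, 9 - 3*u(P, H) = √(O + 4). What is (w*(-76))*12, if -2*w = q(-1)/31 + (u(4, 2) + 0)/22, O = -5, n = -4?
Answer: 26220/341 - 76*I/11 ≈ 76.891 - 6.9091*I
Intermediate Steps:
u(P, H) = 3 - I/3 (u(P, H) = 3 - √(-5 + 4)/3 = 3 - I/3)
q(v) = 1 (q(v) = -3 - 1*(-4) = -3 + 4 = 1)
w = -115/1364 + I/132 (w = -(1/31 + ((3 - I/3) + 0)/22)/2 = -(1*(1/31) + (3 - I/3)*(1/22))/2 = -(1/31 + (3/22 - I/66))/2 = -(115/682 - I/66)/2 = -115/1364 + I/132 ≈ -0.084311 + 0.0075758*I)
(w*(-76))*12 = ((-115/1364 + I/132)*(-76))*12 = (2185/341 - 19*I/33)*12 = 26220/341 - 76*I/11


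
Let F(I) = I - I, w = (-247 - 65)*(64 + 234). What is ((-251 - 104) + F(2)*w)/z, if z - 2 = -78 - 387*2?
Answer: 71/170 ≈ 0.41765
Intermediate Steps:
w = -92976 (w = -312*298 = -92976)
F(I) = 0
z = -850 (z = 2 + (-78 - 387*2) = 2 + (-78 - 774) = 2 - 852 = -850)
((-251 - 104) + F(2)*w)/z = ((-251 - 104) + 0*(-92976))/(-850) = (-355 + 0)*(-1/850) = -355*(-1/850) = 71/170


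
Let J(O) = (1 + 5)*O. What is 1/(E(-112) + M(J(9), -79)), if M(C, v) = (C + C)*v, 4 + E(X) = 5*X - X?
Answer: -1/8984 ≈ -0.00011131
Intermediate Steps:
J(O) = 6*O
E(X) = -4 + 4*X (E(X) = -4 + (5*X - X) = -4 + 4*X)
M(C, v) = 2*C*v (M(C, v) = (2*C)*v = 2*C*v)
1/(E(-112) + M(J(9), -79)) = 1/((-4 + 4*(-112)) + 2*(6*9)*(-79)) = 1/((-4 - 448) + 2*54*(-79)) = 1/(-452 - 8532) = 1/(-8984) = -1/8984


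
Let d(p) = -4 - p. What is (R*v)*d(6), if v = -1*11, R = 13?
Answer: 1430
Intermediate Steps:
v = -11
(R*v)*d(6) = (13*(-11))*(-4 - 1*6) = -143*(-4 - 6) = -143*(-10) = 1430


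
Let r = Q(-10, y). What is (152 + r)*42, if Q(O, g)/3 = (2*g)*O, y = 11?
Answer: -21336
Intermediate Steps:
Q(O, g) = 6*O*g (Q(O, g) = 3*((2*g)*O) = 3*(2*O*g) = 6*O*g)
r = -660 (r = 6*(-10)*11 = -660)
(152 + r)*42 = (152 - 660)*42 = -508*42 = -21336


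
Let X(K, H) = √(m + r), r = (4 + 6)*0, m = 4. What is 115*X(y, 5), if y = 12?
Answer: 230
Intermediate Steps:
r = 0 (r = 10*0 = 0)
X(K, H) = 2 (X(K, H) = √(4 + 0) = √4 = 2)
115*X(y, 5) = 115*2 = 230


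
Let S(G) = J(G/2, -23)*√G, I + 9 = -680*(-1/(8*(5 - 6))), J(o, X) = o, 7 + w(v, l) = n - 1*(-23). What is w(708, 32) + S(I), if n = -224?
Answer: -208 - 47*I*√94 ≈ -208.0 - 455.68*I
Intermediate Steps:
w(v, l) = -208 (w(v, l) = -7 + (-224 - 1*(-23)) = -7 + (-224 + 23) = -7 - 201 = -208)
I = -94 (I = -9 - 680*(-1/(8*(5 - 6))) = -9 - 680/((-1*(-8))) = -9 - 680/8 = -9 - 680*⅛ = -9 - 85 = -94)
S(G) = G^(3/2)/2 (S(G) = (G/2)*√G = G^(3/2)/2)
w(708, 32) + S(I) = -208 + (-94)^(3/2)/2 = -208 + (-94*I*√94)/2 = -208 - 47*I*√94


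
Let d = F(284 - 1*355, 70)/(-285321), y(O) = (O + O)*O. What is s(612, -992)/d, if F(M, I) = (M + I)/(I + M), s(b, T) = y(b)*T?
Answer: 212020692950016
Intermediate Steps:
y(O) = 2*O**2 (y(O) = (2*O)*O = 2*O**2)
s(b, T) = 2*T*b**2 (s(b, T) = (2*b**2)*T = 2*T*b**2)
F(M, I) = 1 (F(M, I) = (I + M)/(I + M) = 1)
d = -1/285321 (d = 1/(-285321) = 1*(-1/285321) = -1/285321 ≈ -3.5048e-6)
s(612, -992)/d = (2*(-992)*612**2)/(-1/285321) = (2*(-992)*374544)*(-285321) = -743095296*(-285321) = 212020692950016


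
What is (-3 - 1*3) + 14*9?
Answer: 120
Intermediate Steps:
(-3 - 1*3) + 14*9 = (-3 - 3) + 126 = -6 + 126 = 120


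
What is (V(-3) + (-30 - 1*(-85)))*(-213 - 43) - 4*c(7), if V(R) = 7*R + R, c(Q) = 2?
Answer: -7944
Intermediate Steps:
V(R) = 8*R
(V(-3) + (-30 - 1*(-85)))*(-213 - 43) - 4*c(7) = (8*(-3) + (-30 - 1*(-85)))*(-213 - 43) - 4*2 = (-24 + (-30 + 85))*(-256) - 8 = (-24 + 55)*(-256) - 8 = 31*(-256) - 8 = -7936 - 8 = -7944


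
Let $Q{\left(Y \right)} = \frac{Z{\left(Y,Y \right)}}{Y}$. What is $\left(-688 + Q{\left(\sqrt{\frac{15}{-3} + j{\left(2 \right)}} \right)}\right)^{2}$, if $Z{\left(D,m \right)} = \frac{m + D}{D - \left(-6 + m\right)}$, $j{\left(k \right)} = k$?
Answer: $\frac{4255969}{9} \approx 4.7289 \cdot 10^{5}$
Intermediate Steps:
$Z{\left(D,m \right)} = \frac{D + m}{6 + D - m}$
$Q{\left(Y \right)} = \frac{1}{3}$ ($Q{\left(Y \right)} = \frac{\frac{1}{6 + Y - Y} \left(Y + Y\right)}{Y} = \frac{\frac{1}{6} \cdot 2 Y}{Y} = \frac{\frac{1}{3} Y}{Y} = \frac{1}{3}$)
$\left(-688 + Q{\left(\sqrt{\frac{15}{-3} + j{\left(2 \right)}} \right)}\right)^{2} = \left(-688 + \frac{1}{3}\right)^{2} = \left(- \frac{2063}{3}\right)^{2} = \frac{4255969}{9}$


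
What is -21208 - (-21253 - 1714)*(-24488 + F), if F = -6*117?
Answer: -578559938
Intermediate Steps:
F = -702
-21208 - (-21253 - 1714)*(-24488 + F) = -21208 - (-21253 - 1714)*(-24488 - 702) = -21208 - (-22967)*(-25190) = -21208 - 1*578538730 = -21208 - 578538730 = -578559938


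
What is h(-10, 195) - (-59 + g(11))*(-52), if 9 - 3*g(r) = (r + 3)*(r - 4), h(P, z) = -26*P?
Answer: -13052/3 ≈ -4350.7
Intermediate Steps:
g(r) = 3 - (-4 + r)*(3 + r)/3 (g(r) = 3 - (r + 3)*(r - 4)/3 = 3 - (3 + r)*(-4 + r)/3 = 3 - (-4 + r)*(3 + r)/3)
h(-10, 195) - (-59 + g(11))*(-52) = -26*(-10) - (-59 + (7 - ⅓*11² + (⅓)*11))*(-52) = 260 - (-59 + (7 - ⅓*121 + 11/3))*(-52) = 260 - (-59 + (7 - 121/3 + 11/3))*(-52) = 260 - (-59 - 89/3)*(-52) = 260 - (-266)*(-52)/3 = 260 - 1*13832/3 = 260 - 13832/3 = -13052/3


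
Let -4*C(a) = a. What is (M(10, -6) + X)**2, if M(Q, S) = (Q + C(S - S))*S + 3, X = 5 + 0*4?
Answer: 2704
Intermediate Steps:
C(a) = -a/4
X = 5 (X = 5 + 0 = 5)
M(Q, S) = 3 + Q*S (M(Q, S) = (Q - (S - S)/4)*S + 3 = (Q - 1/4*0)*S + 3 = (Q + 0)*S + 3 = Q*S + 3 = 3 + Q*S)
(M(10, -6) + X)**2 = ((3 + 10*(-6)) + 5)**2 = ((3 - 60) + 5)**2 = (-57 + 5)**2 = (-52)**2 = 2704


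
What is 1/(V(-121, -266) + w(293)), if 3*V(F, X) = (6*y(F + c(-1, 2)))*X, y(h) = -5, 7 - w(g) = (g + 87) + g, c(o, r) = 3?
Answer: 1/1994 ≈ 0.00050150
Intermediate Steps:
w(g) = -80 - 2*g (w(g) = 7 - ((g + 87) + g) = 7 - ((87 + g) + g) = 7 - (87 + 2*g) = 7 + (-87 - 2*g) = -80 - 2*g)
V(F, X) = -10*X (V(F, X) = ((6*(-5))*X)/3 = (-30*X)/3 = -10*X)
1/(V(-121, -266) + w(293)) = 1/(-10*(-266) + (-80 - 2*293)) = 1/(2660 + (-80 - 586)) = 1/(2660 - 666) = 1/1994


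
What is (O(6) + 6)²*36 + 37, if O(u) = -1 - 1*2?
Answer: 361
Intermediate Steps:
O(u) = -3 (O(u) = -1 - 2 = -3)
(O(6) + 6)²*36 + 37 = (-3 + 6)²*36 + 37 = 3²*36 + 37 = 9*36 + 37 = 324 + 37 = 361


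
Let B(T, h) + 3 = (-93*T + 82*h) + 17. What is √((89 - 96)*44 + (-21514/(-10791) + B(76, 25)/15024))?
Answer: 5*I*√62128711435681/2251722 ≈ 17.503*I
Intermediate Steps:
B(T, h) = 14 - 93*T + 82*h (B(T, h) = -3 + ((-93*T + 82*h) + 17) = -3 + (17 - 93*T + 82*h) = 14 - 93*T + 82*h)
√((89 - 96)*44 + (-21514/(-10791) + B(76, 25)/15024)) = √((89 - 96)*44 + (-21514/(-10791) + (14 - 93*76 + 82*25)/15024)) = √(-7*44 + (-21514*(-1/10791) + (14 - 7068 + 2050)*(1/15024))) = √(-308 + (21514/10791 - 5004*1/15024)) = √(-308 + (21514/10791 - 417/1252)) = √(-308 + 22435681/13510332) = √(-4138746575/13510332) = 5*I*√62128711435681/2251722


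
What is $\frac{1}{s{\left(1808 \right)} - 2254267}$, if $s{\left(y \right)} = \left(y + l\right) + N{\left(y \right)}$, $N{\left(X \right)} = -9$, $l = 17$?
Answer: $- \frac{1}{2252451} \approx -4.4396 \cdot 10^{-7}$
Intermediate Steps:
$s{\left(y \right)} = 8 + y$ ($s{\left(y \right)} = \left(y + 17\right) - 9 = \left(17 + y\right) - 9 = 8 + y$)
$\frac{1}{s{\left(1808 \right)} - 2254267} = \frac{1}{\left(8 + 1808\right) - 2254267} = \frac{1}{1816 - 2254267} = \frac{1}{-2252451} = - \frac{1}{2252451}$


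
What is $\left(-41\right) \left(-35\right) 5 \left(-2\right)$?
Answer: $-14350$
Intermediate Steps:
$\left(-41\right) \left(-35\right) 5 \left(-2\right) = 1435 \left(-10\right) = -14350$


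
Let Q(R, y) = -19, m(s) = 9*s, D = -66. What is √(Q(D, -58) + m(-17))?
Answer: 2*I*√43 ≈ 13.115*I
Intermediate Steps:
√(Q(D, -58) + m(-17)) = √(-19 + 9*(-17)) = √(-19 - 153) = √(-172) = 2*I*√43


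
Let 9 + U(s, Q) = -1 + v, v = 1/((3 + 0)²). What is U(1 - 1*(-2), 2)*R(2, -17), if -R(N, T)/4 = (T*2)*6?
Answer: -24208/3 ≈ -8069.3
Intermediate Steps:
v = ⅑ (v = 1/(3²) = 1/9 = ⅑ ≈ 0.11111)
R(N, T) = -48*T (R(N, T) = -4*T*2*6 = -4*2*T*6 = -48*T)
U(s, Q) = -89/9 (U(s, Q) = -9 + (-1 + ⅑) = -9 - 8/9 = -89/9)
U(1 - 1*(-2), 2)*R(2, -17) = -(-1424)*(-17)/3 = -89/9*816 = -24208/3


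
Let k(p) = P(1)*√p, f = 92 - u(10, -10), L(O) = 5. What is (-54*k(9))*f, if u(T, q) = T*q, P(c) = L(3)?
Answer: -155520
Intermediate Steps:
P(c) = 5
f = 192 (f = 92 - 10*(-10) = 92 - 1*(-100) = 92 + 100 = 192)
k(p) = 5*√p
(-54*k(9))*f = -270*√9*192 = -270*3*192 = -54*15*192 = -810*192 = -155520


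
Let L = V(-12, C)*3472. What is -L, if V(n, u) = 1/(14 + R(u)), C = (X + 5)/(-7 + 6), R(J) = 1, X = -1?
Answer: -3472/15 ≈ -231.47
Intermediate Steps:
C = -4 (C = (-1 + 5)/(-7 + 6) = 4/(-1) = 4*(-1) = -4)
V(n, u) = 1/15 (V(n, u) = 1/(14 + 1) = 1/15)
L = 3472/15 (L = (1/15)*3472 = 3472/15 ≈ 231.47)
-L = -1*3472/15 = -3472/15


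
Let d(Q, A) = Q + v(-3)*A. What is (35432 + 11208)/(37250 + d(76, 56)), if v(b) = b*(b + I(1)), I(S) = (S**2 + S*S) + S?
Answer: 23320/18663 ≈ 1.2495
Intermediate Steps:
I(S) = S + 2*S**2 (I(S) = (S**2 + S**2) + S = 2*S**2 + S = S + 2*S**2)
v(b) = b*(3 + b) (v(b) = b*(b + 1*(1 + 2*1)) = b*(b + 1*(1 + 2)) = b*(b + 1*3) = b*(b + 3) = b*(3 + b))
d(Q, A) = Q (d(Q, A) = Q + (-3*(3 - 3))*A = Q + (-3*0)*A = Q + 0*A = Q + 0 = Q)
(35432 + 11208)/(37250 + d(76, 56)) = (35432 + 11208)/(37250 + 76) = 46640/37326 = 46640*(1/37326) = 23320/18663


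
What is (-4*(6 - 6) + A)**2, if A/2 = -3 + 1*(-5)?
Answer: 256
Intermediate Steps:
A = -16 (A = 2*(-3 + 1*(-5)) = 2*(-3 - 5) = 2*(-8) = -16)
(-4*(6 - 6) + A)**2 = (-4*(6 - 6) - 16)**2 = (-4*0 - 16)**2 = (0 - 16)**2 = (-16)**2 = 256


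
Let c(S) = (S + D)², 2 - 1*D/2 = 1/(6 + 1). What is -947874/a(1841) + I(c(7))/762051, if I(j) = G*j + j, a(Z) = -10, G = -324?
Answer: 5899011663396/62234165 ≈ 94787.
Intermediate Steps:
D = 26/7 (D = 4 - 2/(6 + 1) = 4 - 2/7 = 26/7 ≈ 3.7143)
c(S) = (26/7 + S)² (c(S) = (S + 26/7)² = (26/7 + S)²)
I(j) = -323*j (I(j) = -324*j + j = -323*j)
-947874/a(1841) + I(c(7))/762051 = -947874/(-10) - 323*(26 + 7*7)²/49/762051 = -947874*(-⅒) - 323*(26 + 49)²/49*(1/762051) = 473937/5 - 323*75²/49*(1/762051) = 473937/5 - 323*5625/49*(1/762051) = 473937/5 - 1816875/49*1/762051 = 473937/5 - 605625/12446833 = 5899011663396/62234165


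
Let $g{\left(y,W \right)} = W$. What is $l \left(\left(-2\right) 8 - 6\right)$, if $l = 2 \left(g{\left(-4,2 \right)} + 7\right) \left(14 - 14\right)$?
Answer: $0$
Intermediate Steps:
$l = 0$ ($l = 2 \left(2 + 7\right) \left(14 - 14\right) = 2 \cdot 9 \cdot 0 = 2 \cdot 0 = 0$)
$l \left(\left(-2\right) 8 - 6\right) = 0 \left(\left(-2\right) 8 - 6\right) = 0 \left(-16 - 6\right) = 0 \left(-22\right) = 0$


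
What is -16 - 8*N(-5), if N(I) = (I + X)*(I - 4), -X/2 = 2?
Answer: -664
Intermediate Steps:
X = -4 (X = -2*2 = -4)
N(I) = (-4 + I)² (N(I) = (I - 4)*(I - 4) = (-4 + I)*(-4 + I) = (-4 + I)²)
-16 - 8*N(-5) = -16 - 8*(16 + (-5)² - 8*(-5)) = -16 - 8*(16 + 25 + 40) = -16 - 8*81 = -16 - 648 = -664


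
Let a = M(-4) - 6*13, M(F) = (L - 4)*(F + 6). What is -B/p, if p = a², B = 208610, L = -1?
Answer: -104305/3872 ≈ -26.938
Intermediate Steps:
M(F) = -30 - 5*F (M(F) = (-1 - 4)*(F + 6) = -5*(6 + F) = -30 - 5*F)
a = -88 (a = (-30 - 5*(-4)) - 6*13 = (-30 + 20) - 78 = -10 - 78 = -88)
p = 7744 (p = (-88)² = 7744)
-B/p = -208610/7744 = -1*104305/3872 = -104305/3872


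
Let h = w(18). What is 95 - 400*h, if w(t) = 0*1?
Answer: 95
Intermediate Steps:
w(t) = 0
h = 0
95 - 400*h = 95 - 400*0 = 95 + 0 = 95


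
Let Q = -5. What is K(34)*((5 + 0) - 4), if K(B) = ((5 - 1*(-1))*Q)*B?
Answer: -1020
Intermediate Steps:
K(B) = -30*B (K(B) = ((5 - 1*(-1))*(-5))*B = ((5 + 1)*(-5))*B = (6*(-5))*B = -30*B)
K(34)*((5 + 0) - 4) = (-30*34)*((5 + 0) - 4) = -1020*(5 - 4) = -1020*1 = -1020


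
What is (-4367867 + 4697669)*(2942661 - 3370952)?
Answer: -141251228382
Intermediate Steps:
(-4367867 + 4697669)*(2942661 - 3370952) = 329802*(-428291) = -141251228382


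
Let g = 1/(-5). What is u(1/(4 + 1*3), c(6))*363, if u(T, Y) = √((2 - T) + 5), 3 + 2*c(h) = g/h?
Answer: 1452*√21/7 ≈ 950.56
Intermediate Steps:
g = -⅕ (g = 1*(-⅕) = -⅕ ≈ -0.20000)
c(h) = -3/2 - 1/(10*h) (c(h) = -3/2 + (-1/(5*h))/2 = -3/2 - 1/(10*h))
u(T, Y) = √(7 - T)
u(1/(4 + 1*3), c(6))*363 = √(7 - 1/(4 + 1*3))*363 = √(7 - 1/(4 + 3))*363 = √(7 - 1/7)*363 = √(7 - 1*⅐)*363 = √(7 - ⅐)*363 = √(48/7)*363 = (4*√21/7)*363 = 1452*√21/7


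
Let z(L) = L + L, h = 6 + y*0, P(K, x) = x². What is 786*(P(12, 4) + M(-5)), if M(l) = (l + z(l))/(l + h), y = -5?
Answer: 786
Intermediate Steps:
h = 6 (h = 6 - 5*0 = 6 + 0 = 6)
z(L) = 2*L
M(l) = 3*l/(6 + l) (M(l) = (l + 2*l)/(l + 6) = (3*l)/(6 + l) = 3*l/(6 + l))
786*(P(12, 4) + M(-5)) = 786*(4² + 3*(-5)/(6 - 5)) = 786*(16 + 3*(-5)/1) = 786*(16 + 3*(-5)*1) = 786*(16 - 15) = 786*1 = 786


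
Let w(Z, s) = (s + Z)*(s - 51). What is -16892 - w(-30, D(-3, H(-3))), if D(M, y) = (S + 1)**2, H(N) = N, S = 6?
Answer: -16854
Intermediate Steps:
D(M, y) = 49 (D(M, y) = (6 + 1)**2 = 7**2 = 49)
w(Z, s) = (-51 + s)*(Z + s) (w(Z, s) = (Z + s)*(-51 + s) = (-51 + s)*(Z + s))
-16892 - w(-30, D(-3, H(-3))) = -16892 - (49**2 - 51*(-30) - 51*49 - 30*49) = -16892 - (2401 + 1530 - 2499 - 1470) = -16892 - 1*(-38) = -16892 + 38 = -16854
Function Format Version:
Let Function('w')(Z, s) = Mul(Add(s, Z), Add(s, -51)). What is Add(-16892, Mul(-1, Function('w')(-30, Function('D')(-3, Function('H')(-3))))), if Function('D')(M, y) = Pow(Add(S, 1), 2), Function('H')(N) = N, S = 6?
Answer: -16854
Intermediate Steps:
Function('D')(M, y) = 49 (Function('D')(M, y) = Pow(Add(6, 1), 2) = Pow(7, 2) = 49)
Function('w')(Z, s) = Mul(Add(-51, s), Add(Z, s)) (Function('w')(Z, s) = Mul(Add(Z, s), Add(-51, s)) = Mul(Add(-51, s), Add(Z, s)))
Add(-16892, Mul(-1, Function('w')(-30, Function('D')(-3, Function('H')(-3))))) = Add(-16892, Mul(-1, Add(Pow(49, 2), Mul(-51, -30), Mul(-51, 49), Mul(-30, 49)))) = Add(-16892, Mul(-1, Add(2401, 1530, -2499, -1470))) = Add(-16892, Mul(-1, -38)) = Add(-16892, 38) = -16854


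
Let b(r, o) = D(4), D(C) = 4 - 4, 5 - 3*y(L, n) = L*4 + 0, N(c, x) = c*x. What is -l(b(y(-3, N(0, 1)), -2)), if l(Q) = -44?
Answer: 44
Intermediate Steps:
y(L, n) = 5/3 - 4*L/3 (y(L, n) = 5/3 - (L*4 + 0)/3 = 5/3 - (4*L + 0)/3 = 5/3 - 4*L/3)
D(C) = 0
b(r, o) = 0
-l(b(y(-3, N(0, 1)), -2)) = -1*(-44) = 44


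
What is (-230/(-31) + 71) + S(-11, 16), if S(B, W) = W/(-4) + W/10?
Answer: 11783/155 ≈ 76.019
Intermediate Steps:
S(B, W) = -3*W/20 (S(B, W) = W*(-1/4) + W*(1/10) = -W/4 + W/10 = -3*W/20)
(-230/(-31) + 71) + S(-11, 16) = (-230/(-31) + 71) - 3/20*16 = (-230*(-1/31) + 71) - 12/5 = (230/31 + 71) - 12/5 = 2431/31 - 12/5 = 11783/155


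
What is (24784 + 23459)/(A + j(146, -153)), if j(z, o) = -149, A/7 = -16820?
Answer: -48243/117889 ≈ -0.40922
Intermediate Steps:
A = -117740 (A = 7*(-16820) = -117740)
(24784 + 23459)/(A + j(146, -153)) = (24784 + 23459)/(-117740 - 149) = 48243/(-117889) = 48243*(-1/117889) = -48243/117889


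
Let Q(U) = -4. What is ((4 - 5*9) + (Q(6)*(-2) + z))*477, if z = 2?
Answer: -14787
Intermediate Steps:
((4 - 5*9) + (Q(6)*(-2) + z))*477 = ((4 - 5*9) + (-4*(-2) + 2))*477 = ((4 - 45) + (8 + 2))*477 = (-41 + 10)*477 = -31*477 = -14787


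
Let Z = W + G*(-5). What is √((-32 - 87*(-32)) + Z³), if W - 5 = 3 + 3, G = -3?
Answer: 22*√42 ≈ 142.58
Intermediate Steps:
W = 11 (W = 5 + (3 + 3) = 5 + 6 = 11)
Z = 26 (Z = 11 - 3*(-5) = 11 + 15 = 26)
√((-32 - 87*(-32)) + Z³) = √((-32 - 87*(-32)) + 26³) = √((-32 + 2784) + 17576) = √(2752 + 17576) = √20328 = 22*√42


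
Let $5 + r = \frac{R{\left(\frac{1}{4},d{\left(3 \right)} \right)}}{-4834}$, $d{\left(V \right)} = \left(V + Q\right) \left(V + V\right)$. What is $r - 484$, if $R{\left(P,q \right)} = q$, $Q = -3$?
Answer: $-489$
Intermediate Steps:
$d{\left(V \right)} = 2 V \left(-3 + V\right)$ ($d{\left(V \right)} = \left(V - 3\right) \left(V + V\right) = \left(-3 + V\right) 2 V = 2 V \left(-3 + V\right)$)
$r = -5$ ($r = -5 + \frac{2 \cdot 3 \left(-3 + 3\right)}{-4834} = -5 + 2 \cdot 3 \cdot 0 \left(- \frac{1}{4834}\right) = -5 + 0 \left(- \frac{1}{4834}\right) = -5 + 0 = -5$)
$r - 484 = -5 - 484 = -489$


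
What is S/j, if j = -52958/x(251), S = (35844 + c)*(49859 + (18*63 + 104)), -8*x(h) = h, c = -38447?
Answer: -33384378241/423664 ≈ -78799.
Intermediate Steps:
x(h) = -h/8
S = -133005491 (S = (35844 - 38447)*(49859 + (18*63 + 104)) = -2603*(49859 + (1134 + 104)) = -2603*(49859 + 1238) = -2603*51097 = -133005491)
j = 423664/251 (j = -52958/((-⅛*251)) = -52958/(-251/8) = -52958*(-8/251) = 423664/251 ≈ 1687.9)
S/j = -133005491/423664/251 = -133005491*251/423664 = -33384378241/423664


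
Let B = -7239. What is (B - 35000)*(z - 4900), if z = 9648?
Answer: -200550772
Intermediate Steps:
(B - 35000)*(z - 4900) = (-7239 - 35000)*(9648 - 4900) = -42239*4748 = -200550772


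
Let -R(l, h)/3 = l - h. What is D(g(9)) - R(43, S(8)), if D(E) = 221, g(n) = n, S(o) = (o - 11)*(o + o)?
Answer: 494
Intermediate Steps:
S(o) = 2*o*(-11 + o) (S(o) = (-11 + o)*(2*o) = 2*o*(-11 + o))
R(l, h) = -3*l + 3*h (R(l, h) = -3*(l - h) = -3*l + 3*h)
D(g(9)) - R(43, S(8)) = 221 - (-3*43 + 3*(2*8*(-11 + 8))) = 221 - (-129 + 3*(2*8*(-3))) = 221 - (-129 + 3*(-48)) = 221 - (-129 - 144) = 221 - 1*(-273) = 221 + 273 = 494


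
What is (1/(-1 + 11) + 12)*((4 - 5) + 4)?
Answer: 363/10 ≈ 36.300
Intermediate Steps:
(1/(-1 + 11) + 12)*((4 - 5) + 4) = (1/10 + 12)*(-1 + 4) = (1/10 + 12)*3 = (121/10)*3 = 363/10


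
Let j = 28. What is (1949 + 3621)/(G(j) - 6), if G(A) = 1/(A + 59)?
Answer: -484590/521 ≈ -930.12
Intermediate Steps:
G(A) = 1/(59 + A)
(1949 + 3621)/(G(j) - 6) = (1949 + 3621)/(1/(59 + 28) - 6) = 5570/(1/87 - 6) = 5570/(-521/87) = 5570*(-87/521) = -484590/521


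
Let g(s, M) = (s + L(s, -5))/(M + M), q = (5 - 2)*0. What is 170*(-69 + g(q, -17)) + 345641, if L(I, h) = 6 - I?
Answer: 333881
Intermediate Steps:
q = 0 (q = 3*0 = 0)
g(s, M) = 3/M (g(s, M) = (s + (6 - s))/(M + M) = 6/((2*M)) = 6*(1/(2*M)) = 3/M)
170*(-69 + g(q, -17)) + 345641 = 170*(-69 + 3/(-17)) + 345641 = 170*(-69 + 3*(-1/17)) + 345641 = 170*(-69 - 3/17) + 345641 = 170*(-1176/17) + 345641 = -11760 + 345641 = 333881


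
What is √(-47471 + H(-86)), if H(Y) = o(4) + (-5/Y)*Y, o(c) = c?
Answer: 4*I*√2967 ≈ 217.88*I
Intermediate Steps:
H(Y) = -1 (H(Y) = 4 + (-5/Y)*Y = 4 - 5 = -1)
√(-47471 + H(-86)) = √(-47471 - 1) = √(-47472) = 4*I*√2967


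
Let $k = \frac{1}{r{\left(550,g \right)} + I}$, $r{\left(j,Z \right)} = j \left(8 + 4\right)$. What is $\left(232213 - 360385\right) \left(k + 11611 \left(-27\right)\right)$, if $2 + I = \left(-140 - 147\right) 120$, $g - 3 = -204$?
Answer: $\frac{559367183378850}{13921} \approx 4.0182 \cdot 10^{10}$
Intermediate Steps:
$g = -201$ ($g = 3 - 204 = -201$)
$r{\left(j,Z \right)} = 12 j$ ($r{\left(j,Z \right)} = j 12 = 12 j$)
$I = -34442$ ($I = -2 + \left(-140 - 147\right) 120 = -2 - 34440 = -34442$)
$k = - \frac{1}{27842}$ ($k = \frac{1}{12 \cdot 550 - 34442} = \frac{1}{6600 - 34442} = \frac{1}{-27842} = - \frac{1}{27842} \approx -3.5917 \cdot 10^{-5}$)
$\left(232213 - 360385\right) \left(k + 11611 \left(-27\right)\right) = \left(232213 - 360385\right) \left(- \frac{1}{27842} + 11611 \left(-27\right)\right) = - 128172 \left(- \frac{1}{27842} - 313497\right) = \left(-128172\right) \left(- \frac{8728383475}{27842}\right) = \frac{559367183378850}{13921}$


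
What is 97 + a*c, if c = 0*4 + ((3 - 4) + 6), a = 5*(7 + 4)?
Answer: 372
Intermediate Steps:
a = 55 (a = 5*11 = 55)
c = 5 (c = 0 + (-1 + 6) = 0 + 5 = 5)
97 + a*c = 97 + 55*5 = 97 + 275 = 372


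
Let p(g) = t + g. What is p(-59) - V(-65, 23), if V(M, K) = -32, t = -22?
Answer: -49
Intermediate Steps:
p(g) = -22 + g
p(-59) - V(-65, 23) = (-22 - 59) - 1*(-32) = -81 + 32 = -49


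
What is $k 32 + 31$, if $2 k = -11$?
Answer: $-145$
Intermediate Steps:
$k = - \frac{11}{2}$ ($k = \frac{1}{2} \left(-11\right) = - \frac{11}{2} \approx -5.5$)
$k 32 + 31 = \left(- \frac{11}{2}\right) 32 + 31 = -176 + 31 = -145$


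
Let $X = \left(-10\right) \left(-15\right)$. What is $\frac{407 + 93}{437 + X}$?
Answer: $\frac{500}{587} \approx 0.85179$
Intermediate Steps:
$X = 150$
$\frac{407 + 93}{437 + X} = \frac{407 + 93}{437 + 150} = \frac{500}{587}$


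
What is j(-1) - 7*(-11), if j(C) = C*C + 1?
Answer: 79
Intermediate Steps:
j(C) = 1 + C² (j(C) = C² + 1 = 1 + C²)
j(-1) - 7*(-11) = (1 + (-1)²) - 7*(-11) = (1 + 1) + 77 = 2 + 77 = 79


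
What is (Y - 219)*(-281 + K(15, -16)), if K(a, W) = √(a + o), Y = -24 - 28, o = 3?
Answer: 76151 - 813*√2 ≈ 75001.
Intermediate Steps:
Y = -52
K(a, W) = √(3 + a) (K(a, W) = √(a + 3) = √(3 + a))
(Y - 219)*(-281 + K(15, -16)) = (-52 - 219)*(-281 + √(3 + 15)) = -271*(-281 + √18) = -271*(-281 + 3*√2) = 76151 - 813*√2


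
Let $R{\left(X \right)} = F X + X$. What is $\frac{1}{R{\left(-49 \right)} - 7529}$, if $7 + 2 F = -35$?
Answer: $- \frac{1}{6549} \approx -0.00015269$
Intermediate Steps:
$F = -21$ ($F = - \frac{7}{2} + \frac{1}{2} \left(-35\right) = - \frac{7}{2} - \frac{35}{2} = -21$)
$R{\left(X \right)} = - 20 X$ ($R{\left(X \right)} = - 21 X + X = - 20 X$)
$\frac{1}{R{\left(-49 \right)} - 7529} = \frac{1}{\left(-20\right) \left(-49\right) - 7529} = \frac{1}{980 - 7529} = \frac{1}{-6549} = - \frac{1}{6549}$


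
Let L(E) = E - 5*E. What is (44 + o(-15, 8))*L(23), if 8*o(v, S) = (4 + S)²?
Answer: -5704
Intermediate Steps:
L(E) = -4*E
o(v, S) = (4 + S)²/8
(44 + o(-15, 8))*L(23) = (44 + (4 + 8)²/8)*(-4*23) = (44 + (⅛)*12²)*(-92) = (44 + (⅛)*144)*(-92) = (44 + 18)*(-92) = 62*(-92) = -5704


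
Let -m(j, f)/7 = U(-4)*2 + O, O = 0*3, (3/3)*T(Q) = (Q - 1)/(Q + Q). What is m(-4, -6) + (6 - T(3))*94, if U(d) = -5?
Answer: 1808/3 ≈ 602.67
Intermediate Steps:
T(Q) = (-1 + Q)/(2*Q) (T(Q) = (Q - 1)/(Q + Q) = (-1 + Q)/((2*Q)) = (-1 + Q)*(1/(2*Q)) = (-1 + Q)/(2*Q))
O = 0
m(j, f) = 70 (m(j, f) = -7*(-5*2 + 0) = -7*(-10 + 0) = -7*(-10) = 70)
m(-4, -6) + (6 - T(3))*94 = 70 + (6 - (-1 + 3)/(2*3))*94 = 70 + (6 - 2/(2*3))*94 = 70 + (6 - 1*⅓)*94 = 70 + (6 - ⅓)*94 = 70 + (17/3)*94 = 70 + 1598/3 = 1808/3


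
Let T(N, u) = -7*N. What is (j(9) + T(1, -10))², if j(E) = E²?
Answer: 5476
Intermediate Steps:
(j(9) + T(1, -10))² = (9² - 7*1)² = (81 - 7)² = 74² = 5476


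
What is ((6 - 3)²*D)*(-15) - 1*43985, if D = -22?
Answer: -41015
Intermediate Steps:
((6 - 3)²*D)*(-15) - 1*43985 = ((6 - 3)²*(-22))*(-15) - 1*43985 = (3²*(-22))*(-15) - 43985 = (9*(-22))*(-15) - 43985 = -198*(-15) - 43985 = 2970 - 43985 = -41015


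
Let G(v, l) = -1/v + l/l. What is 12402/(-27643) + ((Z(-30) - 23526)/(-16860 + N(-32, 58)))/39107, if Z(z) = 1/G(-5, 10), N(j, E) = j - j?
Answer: -49059205379147/109357480469160 ≈ -0.44861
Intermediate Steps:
N(j, E) = 0
G(v, l) = 1 - 1/v (G(v, l) = -1/v + 1 = 1 - 1/v)
Z(z) = 5/6 (Z(z) = 1/((-1 - 5)/(-5)) = 1/(-1/5*(-6)) = 1/(6/5) = 5/6)
12402/(-27643) + ((Z(-30) - 23526)/(-16860 + N(-32, 58)))/39107 = 12402/(-27643) + ((5/6 - 23526)/(-16860 + 0))/39107 = 12402*(-1/27643) - 141151/6/(-16860)*(1/39107) = -12402/27643 - 141151/6*(-1/16860)*(1/39107) = -12402/27643 + (141151/101160)*(1/39107) = -12402/27643 + 141151/3956064120 = -49059205379147/109357480469160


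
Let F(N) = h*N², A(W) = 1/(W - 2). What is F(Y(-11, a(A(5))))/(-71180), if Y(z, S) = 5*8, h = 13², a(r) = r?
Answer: -13520/3559 ≈ -3.7988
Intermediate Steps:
A(W) = 1/(-2 + W)
h = 169
Y(z, S) = 40
F(N) = 169*N²
F(Y(-11, a(A(5))))/(-71180) = (169*40²)/(-71180) = (169*1600)*(-1/71180) = 270400*(-1/71180) = -13520/3559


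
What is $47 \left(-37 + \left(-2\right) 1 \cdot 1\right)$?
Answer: $-1833$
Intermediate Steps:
$47 \left(-37 + \left(-2\right) 1 \cdot 1\right) = 47 \left(-37 - 2\right) = 47 \left(-39\right) = -1833$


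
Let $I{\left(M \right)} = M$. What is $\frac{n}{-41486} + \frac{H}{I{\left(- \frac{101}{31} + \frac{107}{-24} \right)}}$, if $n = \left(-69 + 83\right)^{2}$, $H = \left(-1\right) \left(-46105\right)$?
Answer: $- \frac{711529437778}{119085563} \approx -5974.9$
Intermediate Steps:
$H = 46105$
$n = 196$ ($n = 14^{2} = 196$)
$\frac{n}{-41486} + \frac{H}{I{\left(- \frac{101}{31} + \frac{107}{-24} \right)}} = \frac{196}{-41486} + \frac{46105}{- \frac{101}{31} + \frac{107}{-24}} = 196 \left(- \frac{1}{41486}\right) + \frac{46105}{\left(-101\right) \frac{1}{31} + 107 \left(- \frac{1}{24}\right)} = - \frac{98}{20743} + \frac{46105}{- \frac{101}{31} - \frac{107}{24}} = - \frac{98}{20743} + \frac{46105}{- \frac{5741}{744}} = - \frac{98}{20743} + 46105 \left(- \frac{744}{5741}\right) = - \frac{98}{20743} - \frac{34302120}{5741} = - \frac{711529437778}{119085563}$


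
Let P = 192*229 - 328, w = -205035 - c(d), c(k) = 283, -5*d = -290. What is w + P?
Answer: -161678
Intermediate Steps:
d = 58 (d = -⅕*(-290) = 58)
w = -205318 (w = -205035 - 1*283 = -205035 - 283 = -205318)
P = 43640 (P = 43968 - 328 = 43640)
w + P = -205318 + 43640 = -161678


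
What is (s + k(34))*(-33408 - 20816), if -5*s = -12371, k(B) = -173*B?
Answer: 923922736/5 ≈ 1.8478e+8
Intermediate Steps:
s = 12371/5 (s = -⅕*(-12371) = 12371/5 ≈ 2474.2)
(s + k(34))*(-33408 - 20816) = (12371/5 - 173*34)*(-33408 - 20816) = (12371/5 - 5882)*(-54224) = -17039/5*(-54224) = 923922736/5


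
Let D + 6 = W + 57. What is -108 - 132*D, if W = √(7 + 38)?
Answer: -6840 - 396*√5 ≈ -7725.5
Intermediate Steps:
W = 3*√5 (W = √45 = 3*√5 ≈ 6.7082)
D = 51 + 3*√5 (D = -6 + (3*√5 + 57) = -6 + (57 + 3*√5) = 51 + 3*√5 ≈ 57.708)
-108 - 132*D = -108 - 132*(51 + 3*√5) = -108 + (-6732 - 396*√5) = -6840 - 396*√5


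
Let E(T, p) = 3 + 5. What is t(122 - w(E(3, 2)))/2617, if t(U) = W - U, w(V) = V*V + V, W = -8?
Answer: -58/2617 ≈ -0.022163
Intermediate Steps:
E(T, p) = 8
w(V) = V + V² (w(V) = V² + V = V + V²)
t(U) = -8 - U
t(122 - w(E(3, 2)))/2617 = (-8 - (122 - 8*(1 + 8)))/2617 = (-8 - (122 - 8*9))*(1/2617) = (-8 - (122 - 1*72))*(1/2617) = (-8 - (122 - 72))*(1/2617) = (-8 - 1*50)*(1/2617) = (-8 - 50)*(1/2617) = -58*1/2617 = -58/2617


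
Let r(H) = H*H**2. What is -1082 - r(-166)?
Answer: 4573214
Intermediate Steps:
r(H) = H**3
-1082 - r(-166) = -1082 - 1*(-166)**3 = -1082 - 1*(-4574296) = -1082 + 4574296 = 4573214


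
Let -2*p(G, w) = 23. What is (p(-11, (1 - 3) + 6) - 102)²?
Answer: 51529/4 ≈ 12882.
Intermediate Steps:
p(G, w) = -23/2 (p(G, w) = -½*23 = -23/2)
(p(-11, (1 - 3) + 6) - 102)² = (-23/2 - 102)² = (-227/2)² = 51529/4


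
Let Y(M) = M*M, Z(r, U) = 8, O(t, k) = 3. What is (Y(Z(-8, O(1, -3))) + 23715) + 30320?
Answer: 54099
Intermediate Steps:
Y(M) = M²
(Y(Z(-8, O(1, -3))) + 23715) + 30320 = (8² + 23715) + 30320 = (64 + 23715) + 30320 = 23779 + 30320 = 54099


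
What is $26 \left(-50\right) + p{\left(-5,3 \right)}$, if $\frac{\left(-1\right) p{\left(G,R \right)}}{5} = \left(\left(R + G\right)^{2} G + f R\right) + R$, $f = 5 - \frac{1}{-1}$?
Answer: $-1305$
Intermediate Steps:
$f = 6$ ($f = 5 - -1 = 5 + 1 = 6$)
$p{\left(G,R \right)} = - 35 R - 5 G \left(G + R\right)^{2}$ ($p{\left(G,R \right)} = - 5 \left(\left(\left(R + G\right)^{2} G + 6 R\right) + R\right) = - 5 \left(\left(\left(G + R\right)^{2} G + 6 R\right) + R\right) = - 5 \left(\left(G \left(G + R\right)^{2} + 6 R\right) + R\right) = - 5 \left(\left(6 R + G \left(G + R\right)^{2}\right) + R\right) = - 5 \left(7 R + G \left(G + R\right)^{2}\right) = - 35 R - 5 G \left(G + R\right)^{2}$)
$26 \left(-50\right) + p{\left(-5,3 \right)} = 26 \left(-50\right) - \left(105 - 25 \left(-5 + 3\right)^{2}\right) = -1300 - \left(105 - 25 \left(-2\right)^{2}\right) = -1300 - \left(105 - 100\right) = -1300 + \left(-105 + 100\right) = -1300 - 5 = -1305$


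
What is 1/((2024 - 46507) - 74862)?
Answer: -1/119345 ≈ -8.3791e-6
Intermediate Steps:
1/((2024 - 46507) - 74862) = 1/(-44483 - 74862) = 1/(-119345) = -1/119345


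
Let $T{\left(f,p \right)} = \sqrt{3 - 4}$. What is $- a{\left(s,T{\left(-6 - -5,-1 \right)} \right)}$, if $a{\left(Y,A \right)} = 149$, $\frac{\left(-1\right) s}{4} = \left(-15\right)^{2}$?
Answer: $-149$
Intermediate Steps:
$T{\left(f,p \right)} = i$ ($T{\left(f,p \right)} = \sqrt{-1} = i$)
$s = -900$ ($s = - 4 \left(-15\right)^{2} = \left(-4\right) 225 = -900$)
$- a{\left(s,T{\left(-6 - -5,-1 \right)} \right)} = \left(-1\right) 149 = -149$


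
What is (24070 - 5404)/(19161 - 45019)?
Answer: -9333/12929 ≈ -0.72187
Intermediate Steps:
(24070 - 5404)/(19161 - 45019) = 18666/(-25858) = 18666*(-1/25858) = -9333/12929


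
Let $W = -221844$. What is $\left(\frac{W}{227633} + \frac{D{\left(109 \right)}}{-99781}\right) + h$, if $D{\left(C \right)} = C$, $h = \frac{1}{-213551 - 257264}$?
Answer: $- \frac{1490511265867084}{1527690313676285} \approx -0.97566$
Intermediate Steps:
$h = - \frac{1}{470815}$ ($h = \frac{1}{-470815} = - \frac{1}{470815} \approx -2.124 \cdot 10^{-6}$)
$\left(\frac{W}{227633} + \frac{D{\left(109 \right)}}{-99781}\right) + h = \left(- \frac{221844}{227633} + \frac{109}{-99781}\right) - \frac{1}{470815} = \left(\left(-221844\right) \frac{1}{227633} + 109 \left(- \frac{1}{99781}\right)\right) - \frac{1}{470815} = \left(- \frac{31692}{32519} - \frac{109}{99781}\right) - \frac{1}{470815} = - \frac{3165804023}{3244778339} - \frac{1}{470815} = - \frac{1490511265867084}{1527690313676285}$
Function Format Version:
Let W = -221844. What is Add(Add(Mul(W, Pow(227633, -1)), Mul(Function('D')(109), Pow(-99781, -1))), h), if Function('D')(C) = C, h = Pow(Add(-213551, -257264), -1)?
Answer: Rational(-1490511265867084, 1527690313676285) ≈ -0.97566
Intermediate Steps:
h = Rational(-1, 470815) (h = Pow(-470815, -1) = Rational(-1, 470815) ≈ -2.1240e-6)
Add(Add(Mul(W, Pow(227633, -1)), Mul(Function('D')(109), Pow(-99781, -1))), h) = Add(Add(Mul(-221844, Pow(227633, -1)), Mul(109, Pow(-99781, -1))), Rational(-1, 470815)) = Add(Add(Mul(-221844, Rational(1, 227633)), Mul(109, Rational(-1, 99781))), Rational(-1, 470815)) = Add(Add(Rational(-31692, 32519), Rational(-109, 99781)), Rational(-1, 470815)) = Add(Rational(-3165804023, 3244778339), Rational(-1, 470815)) = Rational(-1490511265867084, 1527690313676285)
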